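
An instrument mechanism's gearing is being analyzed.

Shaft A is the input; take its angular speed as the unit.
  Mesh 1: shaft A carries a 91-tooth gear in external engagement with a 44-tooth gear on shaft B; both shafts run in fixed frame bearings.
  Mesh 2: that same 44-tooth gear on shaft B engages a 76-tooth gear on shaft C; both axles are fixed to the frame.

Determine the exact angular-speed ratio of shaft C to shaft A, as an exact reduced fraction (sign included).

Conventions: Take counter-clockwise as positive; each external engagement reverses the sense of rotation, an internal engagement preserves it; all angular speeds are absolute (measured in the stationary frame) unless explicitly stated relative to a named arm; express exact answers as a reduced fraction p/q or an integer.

class = fixed-axis compound train [2 meshes; 2 ratios multiply, 2 sense flips]
mesh 1 [91T→44T]: running ratio 91/44, sense −
mesh 2 [44T→76T]: running ratio 91/76, sense +
ω_out/ω_in = 91/76

91/76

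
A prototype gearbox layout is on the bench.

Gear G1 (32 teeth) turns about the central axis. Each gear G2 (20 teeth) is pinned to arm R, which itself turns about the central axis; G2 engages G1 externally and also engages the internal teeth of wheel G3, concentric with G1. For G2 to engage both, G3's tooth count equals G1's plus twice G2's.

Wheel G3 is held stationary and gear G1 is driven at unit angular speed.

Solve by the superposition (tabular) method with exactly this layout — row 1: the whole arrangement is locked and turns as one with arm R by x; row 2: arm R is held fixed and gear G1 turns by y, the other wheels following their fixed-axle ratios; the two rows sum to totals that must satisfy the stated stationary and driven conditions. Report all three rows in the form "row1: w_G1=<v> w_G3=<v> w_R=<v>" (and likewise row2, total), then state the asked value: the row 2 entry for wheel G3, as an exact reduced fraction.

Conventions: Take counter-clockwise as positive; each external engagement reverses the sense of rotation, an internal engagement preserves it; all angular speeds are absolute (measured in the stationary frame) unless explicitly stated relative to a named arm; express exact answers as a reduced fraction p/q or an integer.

row1: w_G1=4/13 w_G3=4/13 w_R=4/13
row2: w_G1=9/13 w_G3=-4/13 w_R=0
total: w_G1=1 w_G3=0 w_R=4/13
asked value: -4/13

recognized (axles ride arm R): planetary set, 32/20/72 teeth
row 1 — lock + rotate with arm: ω_sun = ω_ring = ω_arm = x
row 2: sun turns y, ring = −(32/72)·y, arm 0
boundary: total ω_ring = x − (32/72)·y = 0 and total ω_sun = x + y = 1  ⇒  y = 9/13, x = 4/13
row 2 ring = −(32/72)·9/13 = -4/13
totals (row 1 + row 2): sun 4/13 + 9/13 = 1, ring 4/13 + (-4/13) = 0, arm 4/13 + 0 = 4/13
asked cell (row2, ring) = -4/13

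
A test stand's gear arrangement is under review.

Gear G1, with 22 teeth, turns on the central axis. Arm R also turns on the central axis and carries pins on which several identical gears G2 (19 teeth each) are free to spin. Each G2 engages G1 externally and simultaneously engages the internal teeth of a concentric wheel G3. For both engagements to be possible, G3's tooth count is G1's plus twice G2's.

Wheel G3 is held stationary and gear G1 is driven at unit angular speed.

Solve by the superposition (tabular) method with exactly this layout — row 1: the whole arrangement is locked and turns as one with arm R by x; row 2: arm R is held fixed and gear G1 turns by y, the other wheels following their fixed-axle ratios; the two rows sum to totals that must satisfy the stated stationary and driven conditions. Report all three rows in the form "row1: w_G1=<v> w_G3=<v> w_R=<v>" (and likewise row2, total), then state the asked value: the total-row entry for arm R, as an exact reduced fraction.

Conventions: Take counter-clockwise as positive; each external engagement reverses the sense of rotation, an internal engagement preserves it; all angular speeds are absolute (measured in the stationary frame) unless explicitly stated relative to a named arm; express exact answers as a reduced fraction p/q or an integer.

class = planetary set [G3 = 22+2·19 = 60; Willis about the carrier]
superposition row 1 [locked train]: every member turns x
row 2 — arm fixed, fixed-axis ratios: sun y, ring −(22/60)·y, arm 0
boundary: total ω_ring = x − (22/60)·y = 0 and total ω_sun = x + y = 1  ⇒  y = 30/41, x = 11/41
row 2 ring = −(22/60)·30/41 = -11/41
totals (row 1 + row 2): sun 11/41 + 30/41 = 1, ring 11/41 + (-11/41) = 0, arm 11/41 + 0 = 11/41
asked cell (total, arm) = 11/41

row1: w_G1=11/41 w_G3=11/41 w_R=11/41
row2: w_G1=30/41 w_G3=-11/41 w_R=0
total: w_G1=1 w_G3=0 w_R=11/41
asked value: 11/41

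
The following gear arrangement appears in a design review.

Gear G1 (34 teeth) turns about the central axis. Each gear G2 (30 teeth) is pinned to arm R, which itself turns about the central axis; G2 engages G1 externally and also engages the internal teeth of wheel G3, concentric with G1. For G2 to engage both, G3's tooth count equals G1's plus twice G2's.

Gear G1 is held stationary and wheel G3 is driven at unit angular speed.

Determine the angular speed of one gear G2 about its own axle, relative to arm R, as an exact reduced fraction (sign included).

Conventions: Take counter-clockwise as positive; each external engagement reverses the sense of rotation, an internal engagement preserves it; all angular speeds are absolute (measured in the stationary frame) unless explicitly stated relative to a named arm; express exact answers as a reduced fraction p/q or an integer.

799/960

class = planetary set [G3 = 34+2·30 = 94; Willis about the carrier]
ring teeth: 34 + 2·30 = 94
34(ω_sun−ω_arm) = −94(ω_ring−ω_arm),  ω_sun = 0, ω_ring = 1
34(0−ω_arm) = −94(1−ω_arm)  ⇒  128·ω_arm = 94  ⇒  ω_arm = 47/64
sun–planet mesh: 34·(0−47/64) = −30·(ω_p−ω_arm)  ⇒  ω_p−ω_arm = 799/960
exact speed ratio = 799/960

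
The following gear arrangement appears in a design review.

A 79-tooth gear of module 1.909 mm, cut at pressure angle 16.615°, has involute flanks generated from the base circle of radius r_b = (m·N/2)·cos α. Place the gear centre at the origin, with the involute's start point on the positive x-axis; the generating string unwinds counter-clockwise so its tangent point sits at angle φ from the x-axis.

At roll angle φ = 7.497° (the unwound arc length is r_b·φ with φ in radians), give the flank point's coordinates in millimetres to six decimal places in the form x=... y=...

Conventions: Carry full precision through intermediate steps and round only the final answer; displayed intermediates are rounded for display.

recognized (one wheel, involute flank): single-mesh tooth geometry, m = 1.909, N = 79
pitch radius r_p = m·N/2 = 1.909·79/2 = 75.405500
base radius r_b = r_p·cos α = 75.405500·cos 16.615° = 72.257151
roll angle φ = 7.497° = 0.13084733 rad
x = r_b·(cos φ + φ·sin φ) = 72.873064
y = r_b·(sin φ − φ·cos φ) = 0.053865

x=72.873064 y=0.053865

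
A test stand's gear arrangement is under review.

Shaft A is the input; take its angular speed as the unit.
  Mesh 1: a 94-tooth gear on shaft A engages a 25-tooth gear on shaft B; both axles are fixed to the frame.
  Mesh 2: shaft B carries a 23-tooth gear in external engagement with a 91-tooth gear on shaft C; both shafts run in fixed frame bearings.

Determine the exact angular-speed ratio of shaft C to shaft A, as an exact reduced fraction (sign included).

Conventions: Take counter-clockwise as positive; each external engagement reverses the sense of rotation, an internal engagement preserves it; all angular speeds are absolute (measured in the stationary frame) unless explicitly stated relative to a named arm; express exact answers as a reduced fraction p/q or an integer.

class = fixed-axis compound train [2 meshes; 2 ratios multiply, 2 sense flips]
mesh 1 [94T→25T]: running ratio 94/25, sense −
mesh 2 [23T→91T]: running ratio 2162/2275, sense +
ω_out/ω_in = 2162/2275

2162/2275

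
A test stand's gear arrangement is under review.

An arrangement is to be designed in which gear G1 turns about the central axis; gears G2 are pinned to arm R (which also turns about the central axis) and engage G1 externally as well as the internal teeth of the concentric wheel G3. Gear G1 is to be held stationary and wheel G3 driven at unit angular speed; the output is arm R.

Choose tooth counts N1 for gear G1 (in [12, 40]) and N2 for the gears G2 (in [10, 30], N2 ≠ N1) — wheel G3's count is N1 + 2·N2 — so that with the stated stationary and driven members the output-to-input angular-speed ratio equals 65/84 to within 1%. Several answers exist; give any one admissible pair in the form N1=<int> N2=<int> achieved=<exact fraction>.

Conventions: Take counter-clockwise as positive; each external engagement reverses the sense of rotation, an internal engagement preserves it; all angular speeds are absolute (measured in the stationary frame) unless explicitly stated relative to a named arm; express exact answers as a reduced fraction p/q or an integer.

N1=19 N2=23 achieved=65/84

design class (target 65/84): planetary set
Willis with ω_sun = 0: ω_arm/ω_ring = N3/(N1+N3); set equal to 65/84  ⇒  N3/N1 = (65/84)/(1 − 65/84) = 65/19
N3 = N1 + 2·N2  ⇒  N2/N1 = (N3/N1 − 1)/2 = (65/19 − 1)/2 = 23/19
smallest multiple with N1 ≥ 12 and N2 ≥ 10: k = 1  ⇒  N1 = 1·19 = 19, N2 = 1·23 = 23 (N1 ≤ 40, N2 ≤ 30, N2 ≠ N1 ✓), N3 = 19 + 2·23 = 65
check: N3/(N1+N3) with N1 = 19, N3 = 65 gives 65/84; |achieved − target| = 0 ≤ 13/1680 ✓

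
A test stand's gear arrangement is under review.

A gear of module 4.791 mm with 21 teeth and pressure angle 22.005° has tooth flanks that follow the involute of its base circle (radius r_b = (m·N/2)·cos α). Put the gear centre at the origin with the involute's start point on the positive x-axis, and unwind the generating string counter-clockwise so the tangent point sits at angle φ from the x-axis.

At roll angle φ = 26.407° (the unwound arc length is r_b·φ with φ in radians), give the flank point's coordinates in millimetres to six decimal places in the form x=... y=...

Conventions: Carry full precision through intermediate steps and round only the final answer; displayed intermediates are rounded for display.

recognized (one wheel, involute flank): single-mesh tooth geometry, m = 4.791, N = 21
pitch radius r_p = m·N/2 = 4.791·21/2 = 50.305500
base radius r_b = r_p·cos α = 50.305500·cos 22.005° = 46.640803
roll angle φ = 26.407° = 0.46088910 rad
x = r_b·(cos φ + φ·sin φ) = 51.334517
y = r_b·(sin φ − φ·cos φ) = 1.489981

x=51.334517 y=1.489981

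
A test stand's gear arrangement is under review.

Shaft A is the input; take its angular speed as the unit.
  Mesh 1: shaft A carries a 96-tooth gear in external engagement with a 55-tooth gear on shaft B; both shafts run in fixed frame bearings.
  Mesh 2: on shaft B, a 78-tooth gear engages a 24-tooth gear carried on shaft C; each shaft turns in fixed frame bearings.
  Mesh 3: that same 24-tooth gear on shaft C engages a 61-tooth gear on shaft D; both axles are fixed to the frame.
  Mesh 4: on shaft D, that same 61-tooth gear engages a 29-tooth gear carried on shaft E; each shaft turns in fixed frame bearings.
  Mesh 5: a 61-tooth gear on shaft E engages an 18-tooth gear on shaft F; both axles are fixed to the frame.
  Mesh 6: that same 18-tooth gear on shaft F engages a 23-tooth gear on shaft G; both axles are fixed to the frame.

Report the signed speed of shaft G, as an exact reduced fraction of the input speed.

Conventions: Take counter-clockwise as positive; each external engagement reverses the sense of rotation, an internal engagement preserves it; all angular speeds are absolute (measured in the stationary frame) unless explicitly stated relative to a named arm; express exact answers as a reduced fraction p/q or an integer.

6-mesh fixed-axis compound train (all bearings frame-fixed)
mesh 1 [96T→55T]: |ω|/ω_in = 1×96/55 = 96/55, sense flips to −
mesh 2 [78T→24T]: |ω|/ω_in = (96/55)×78/24 = 312/55, sense flips to +
mesh 3 [24T→61T]: |ω|/ω_in = (312/55)×24/61 = 7488/3355, sense flips to −
mesh 4 [61T→29T]: |ω|/ω_in = (7488/3355)×61/29 = 7488/1595, sense flips to +
mesh 5 [61T→18T]: |ω|/ω_in = (7488/1595)×61/18 = 25376/1595, sense flips to −
mesh 6 [18T→23T]: |ω|/ω_in = (25376/1595)×18/23 = 456768/36685, sense flips to +
signed output speed (× input speed) = 456768/36685

456768/36685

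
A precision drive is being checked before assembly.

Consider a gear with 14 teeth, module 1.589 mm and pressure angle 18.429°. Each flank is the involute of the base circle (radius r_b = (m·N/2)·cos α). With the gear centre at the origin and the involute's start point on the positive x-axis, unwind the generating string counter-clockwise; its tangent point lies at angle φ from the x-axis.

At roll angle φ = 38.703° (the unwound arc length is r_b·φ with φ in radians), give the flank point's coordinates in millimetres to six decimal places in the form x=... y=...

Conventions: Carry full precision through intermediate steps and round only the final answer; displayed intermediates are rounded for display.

x=12.692350 y=1.035513

topology: single-mesh involute geometry — m = 1.589, N = 14
pitch radius r_p = m·N/2 = 1.589·14/2 = 11.123000
base radius r_b = r_p·cos α = 11.123000·cos 18.429° = 10.552569
roll angle φ = 38.703° = 0.67549478 rad
x = r_b·(cos φ + φ·sin φ) = 12.692350
y = r_b·(sin φ − φ·cos φ) = 1.035513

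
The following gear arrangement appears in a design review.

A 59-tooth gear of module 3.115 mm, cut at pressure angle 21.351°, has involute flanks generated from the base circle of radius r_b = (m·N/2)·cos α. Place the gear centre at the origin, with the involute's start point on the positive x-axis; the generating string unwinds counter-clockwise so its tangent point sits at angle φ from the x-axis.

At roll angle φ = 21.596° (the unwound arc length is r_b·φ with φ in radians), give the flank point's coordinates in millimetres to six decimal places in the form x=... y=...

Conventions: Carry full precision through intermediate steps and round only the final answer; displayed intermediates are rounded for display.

recognized (one wheel, involute flank): single-mesh tooth geometry, m = 3.115, N = 59
pitch radius r_p = m·N/2 = 3.115·59/2 = 91.892500
base radius r_b = r_p·cos α = 91.892500·cos 21.351° = 85.585690
roll angle φ = 21.596° = 0.37692131 rad
x = r_b·(cos φ + φ·sin φ) = 91.451023
y = r_b·(sin φ − φ·cos φ) = 1.506085

x=91.451023 y=1.506085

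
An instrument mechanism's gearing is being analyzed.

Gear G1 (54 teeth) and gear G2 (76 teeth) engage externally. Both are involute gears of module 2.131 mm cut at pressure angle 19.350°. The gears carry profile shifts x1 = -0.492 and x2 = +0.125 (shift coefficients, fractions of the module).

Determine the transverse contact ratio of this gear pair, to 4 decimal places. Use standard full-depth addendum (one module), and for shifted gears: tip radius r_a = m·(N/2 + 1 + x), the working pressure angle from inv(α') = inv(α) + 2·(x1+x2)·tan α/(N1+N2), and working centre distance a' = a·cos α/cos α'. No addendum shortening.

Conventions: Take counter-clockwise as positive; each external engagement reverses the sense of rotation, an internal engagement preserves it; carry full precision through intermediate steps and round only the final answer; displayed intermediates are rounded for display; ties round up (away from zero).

class = single-mesh tooth geometry [involute pair 54T × 76T, m = 2.131]
base radii: r_b1 = 54.286859, r_b2 = 76.403728
tip radii: r_a1 = 58.619548, r_a2 = 83.375375
inv(α') = inv(19.350°) + 2·(-0.492+0.125)·tan α/(54+76) = 0.01147101  ⇒  α' = 18.37712°
a' = a·cos α / cos α' = 138.5150·cos 19.350°/cos 18.37712° = 137.713712
action lengths: √(r_a1²−r_b1²) = 22.117602, √(r_a2²−r_b2²) = 33.375493
base pitch p_b = π·m·cos α = 6.316563
CR = (22.117602 + 33.375493 − 137.713712·sin 18.37712°)/6.316563 = 1.911813
contact ratio ≈ 1.9118

1.9118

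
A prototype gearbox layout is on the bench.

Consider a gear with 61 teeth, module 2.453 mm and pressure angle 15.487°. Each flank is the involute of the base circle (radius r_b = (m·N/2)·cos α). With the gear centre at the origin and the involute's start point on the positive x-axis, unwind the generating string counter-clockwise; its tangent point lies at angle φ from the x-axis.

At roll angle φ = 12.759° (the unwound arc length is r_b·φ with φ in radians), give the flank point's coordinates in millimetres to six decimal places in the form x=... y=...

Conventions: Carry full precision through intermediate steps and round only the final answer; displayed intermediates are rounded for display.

x=73.865585 y=0.264083

recognized (one wheel, involute flank): single-mesh tooth geometry, m = 2.453, N = 61
pitch radius r_p = m·N/2 = 2.453·61/2 = 74.816500
base radius r_b = r_p·cos α = 74.816500·cos 15.487° = 72.099992
roll angle φ = 12.759° = 0.22268656 rad
x = r_b·(cos φ + φ·sin φ) = 73.865585
y = r_b·(sin φ − φ·cos φ) = 0.264083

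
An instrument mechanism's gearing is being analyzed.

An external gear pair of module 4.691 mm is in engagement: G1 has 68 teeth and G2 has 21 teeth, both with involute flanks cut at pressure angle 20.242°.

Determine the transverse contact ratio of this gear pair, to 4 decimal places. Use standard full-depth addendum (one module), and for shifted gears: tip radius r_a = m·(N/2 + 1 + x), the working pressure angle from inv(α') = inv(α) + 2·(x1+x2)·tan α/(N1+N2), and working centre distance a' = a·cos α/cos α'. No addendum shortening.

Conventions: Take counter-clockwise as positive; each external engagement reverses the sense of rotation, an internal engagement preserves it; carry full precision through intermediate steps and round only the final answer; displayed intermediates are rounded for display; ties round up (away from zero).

1.6750

recognized (one external pair, fixed centres): single-mesh tooth geometry, m = 4.691, N1 = 68, N2 = 21
base radii: r_b1 = 149.643595, r_b2 = 46.213463
tip radii: r_a1 = 164.185000, r_a2 = 53.946500
no profile shift: α' = α, a' = a
action lengths: √(r_a1²−r_b1²) = 67.553746, √(r_a2²−r_b2²) = 27.830571
base pitch p_b = π·m·cos α = 13.827036
CR = (67.553746 + 27.830571 − 208.749500·sin 20.24200°)/13.827036 = 1.674972
contact ratio ≈ 1.6750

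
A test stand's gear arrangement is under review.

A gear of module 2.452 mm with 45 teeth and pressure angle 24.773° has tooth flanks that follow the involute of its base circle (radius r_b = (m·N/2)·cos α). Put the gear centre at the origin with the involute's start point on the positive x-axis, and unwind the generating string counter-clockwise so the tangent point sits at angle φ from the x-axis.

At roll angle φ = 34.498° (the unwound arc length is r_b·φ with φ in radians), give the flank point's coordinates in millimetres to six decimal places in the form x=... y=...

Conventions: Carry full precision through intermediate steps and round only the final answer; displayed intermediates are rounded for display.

class = single-mesh tooth geometry [base-circle involute, m = 2.452, 45T]
pitch radius r_p = m·N/2 = 2.452·45/2 = 55.170000
base radius r_b = r_p·cos α = 55.170000·cos 24.773° = 50.092983
roll angle φ = 34.498° = 0.60210369 rad
x = r_b·(cos φ + φ·sin φ) = 58.366536
y = r_b·(sin φ − φ·cos φ) = 3.514331

x=58.366536 y=3.514331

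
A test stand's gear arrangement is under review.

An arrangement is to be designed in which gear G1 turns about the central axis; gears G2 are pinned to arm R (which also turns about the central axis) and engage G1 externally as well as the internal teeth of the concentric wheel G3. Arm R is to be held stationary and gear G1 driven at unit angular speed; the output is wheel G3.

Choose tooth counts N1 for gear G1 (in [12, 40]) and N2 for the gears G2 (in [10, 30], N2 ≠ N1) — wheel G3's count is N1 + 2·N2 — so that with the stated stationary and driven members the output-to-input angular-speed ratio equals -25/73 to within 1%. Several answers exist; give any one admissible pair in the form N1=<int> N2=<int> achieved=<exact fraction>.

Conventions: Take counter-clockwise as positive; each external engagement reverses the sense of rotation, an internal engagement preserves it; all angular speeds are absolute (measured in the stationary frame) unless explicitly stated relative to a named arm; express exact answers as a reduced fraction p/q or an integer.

N1=25 N2=24 achieved=-25/73

planetary set to be sized for -25/73 (Willis relation)
Willis with ω_arm = 0: ω_ring/ω_sun = −N1/N3; set equal to -25/73  ⇒  N3/N1 = −1/(-25/73) = 73/25
N3 = N1 + 2·N2  ⇒  N2/N1 = (N3/N1 − 1)/2 = (73/25 − 1)/2 = 24/25
smallest multiple with N1 ≥ 12 and N2 ≥ 10: k = 1  ⇒  N1 = 1·25 = 25, N2 = 1·24 = 24 (N1 ≤ 40, N2 ≤ 30, N2 ≠ N1 ✓), N3 = 25 + 2·24 = 73
check: −N1/N3 with N1 = 25, N3 = 73 gives -25/73; |achieved − target| = 0 ≤ 1/292 ✓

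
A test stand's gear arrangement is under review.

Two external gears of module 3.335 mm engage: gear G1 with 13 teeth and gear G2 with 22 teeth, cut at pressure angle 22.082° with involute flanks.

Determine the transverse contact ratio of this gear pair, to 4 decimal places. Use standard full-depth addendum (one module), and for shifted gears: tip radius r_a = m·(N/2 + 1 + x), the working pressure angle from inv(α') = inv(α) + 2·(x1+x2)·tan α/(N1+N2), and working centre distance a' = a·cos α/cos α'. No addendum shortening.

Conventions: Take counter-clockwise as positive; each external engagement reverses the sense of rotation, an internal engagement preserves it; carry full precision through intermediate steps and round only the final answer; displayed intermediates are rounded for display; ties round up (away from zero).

1.4505

class = single-mesh tooth geometry [involute pair 13T × 22T, m = 3.335]
base radii: r_b1 = 20.087386, r_b2 = 33.994037
tip radii: r_a1 = 25.012500, r_a2 = 40.020000
no profile shift: α' = α, a' = a
action lengths: √(r_a1²−r_b1²) = 14.903761, √(r_a2²−r_b2²) = 21.118850
base pitch p_b = π·m·cos α = 9.708674
CR = (14.903761 + 21.118850 − 58.362500·sin 22.08200°)/9.708674 = 1.450477
contact ratio ≈ 1.4505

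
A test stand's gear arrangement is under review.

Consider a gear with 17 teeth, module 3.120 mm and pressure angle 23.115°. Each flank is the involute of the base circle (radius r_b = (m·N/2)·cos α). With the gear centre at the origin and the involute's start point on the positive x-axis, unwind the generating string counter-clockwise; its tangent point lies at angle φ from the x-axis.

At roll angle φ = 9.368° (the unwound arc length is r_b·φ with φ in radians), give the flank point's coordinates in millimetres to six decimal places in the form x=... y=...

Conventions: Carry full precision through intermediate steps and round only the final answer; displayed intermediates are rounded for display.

recognized (one wheel, involute flank): single-mesh tooth geometry, m = 3.120, N = 17
pitch radius r_p = m·N/2 = 3.120·17/2 = 26.520000
base radius r_b = r_p·cos α = 26.520000·cos 23.115° = 24.390941
roll angle φ = 9.368° = 0.16350244 rad
x = r_b·(cos φ + φ·sin φ) = 24.714788
y = r_b·(sin φ − φ·cos φ) = 0.035442

x=24.714788 y=0.035442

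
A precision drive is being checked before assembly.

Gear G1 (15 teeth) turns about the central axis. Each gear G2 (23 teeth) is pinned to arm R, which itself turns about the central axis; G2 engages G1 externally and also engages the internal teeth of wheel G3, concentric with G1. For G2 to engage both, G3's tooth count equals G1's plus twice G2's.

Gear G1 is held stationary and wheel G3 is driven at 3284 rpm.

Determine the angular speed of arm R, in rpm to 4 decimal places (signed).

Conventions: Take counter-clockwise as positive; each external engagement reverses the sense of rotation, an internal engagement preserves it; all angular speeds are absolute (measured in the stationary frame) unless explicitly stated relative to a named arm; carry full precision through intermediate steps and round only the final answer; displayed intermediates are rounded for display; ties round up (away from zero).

planetary set (15T centre, 23T on arm, 61T internal) — Willis relation
normalise by the input: solve with ω_ring = 1, then scale by 3284 rpm
ring teeth: 15 + 2·23 = 61
15(ω_sun−ω_arm) = −61(ω_ring−ω_arm),  ω_sun = 0, ω_ring = 1
15(0−ω_arm) = −61(1−ω_arm)  ⇒  76·ω_arm = 61  ⇒  ω_arm = 61/76
scale: ω_arm = 61/76 × 3284 rpm = +2635.8421 rpm

+2635.8421 rpm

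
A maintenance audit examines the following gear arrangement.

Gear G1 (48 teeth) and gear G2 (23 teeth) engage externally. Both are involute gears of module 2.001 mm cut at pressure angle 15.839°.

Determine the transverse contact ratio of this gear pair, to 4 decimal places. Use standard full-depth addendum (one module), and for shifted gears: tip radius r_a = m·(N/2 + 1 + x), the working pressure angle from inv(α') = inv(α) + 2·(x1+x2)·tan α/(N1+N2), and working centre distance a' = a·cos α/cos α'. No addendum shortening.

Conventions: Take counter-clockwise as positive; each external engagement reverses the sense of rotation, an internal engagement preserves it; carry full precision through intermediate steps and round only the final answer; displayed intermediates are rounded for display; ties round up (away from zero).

class = single-mesh tooth geometry [involute pair 48T × 23T, m = 2.001]
base radii: r_b1 = 46.200646, r_b2 = 22.137809
tip radii: r_a1 = 50.025000, r_a2 = 25.012500
no profile shift: α' = α, a' = a
action lengths: √(r_a1²−r_b1²) = 19.183351, √(r_a2²−r_b2²) = 11.642274
base pitch p_b = π·m·cos α = 6.047650
CR = (19.183351 + 11.642274 − 71.035500·sin 15.83900°)/6.047650 = 1.891237
contact ratio ≈ 1.8912

1.8912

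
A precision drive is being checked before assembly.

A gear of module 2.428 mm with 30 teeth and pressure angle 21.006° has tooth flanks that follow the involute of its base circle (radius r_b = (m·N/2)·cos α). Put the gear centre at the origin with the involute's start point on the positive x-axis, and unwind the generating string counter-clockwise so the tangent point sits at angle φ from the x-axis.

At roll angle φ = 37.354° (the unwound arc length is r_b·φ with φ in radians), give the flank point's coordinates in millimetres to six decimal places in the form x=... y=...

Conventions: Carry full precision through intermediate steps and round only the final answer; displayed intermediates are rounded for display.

single-mesh involute tooth geometry (30T wheel at module 2.428)
pitch radius r_p = m·N/2 = 2.428·30/2 = 36.420000
base radius r_b = r_p·cos α = 36.420000·cos 21.006° = 33.999632
roll angle φ = 37.354° = 0.65195029 rad
x = r_b·(cos φ + φ·sin φ) = 40.475369
y = r_b·(sin φ − φ·cos φ) = 3.009010

x=40.475369 y=3.009010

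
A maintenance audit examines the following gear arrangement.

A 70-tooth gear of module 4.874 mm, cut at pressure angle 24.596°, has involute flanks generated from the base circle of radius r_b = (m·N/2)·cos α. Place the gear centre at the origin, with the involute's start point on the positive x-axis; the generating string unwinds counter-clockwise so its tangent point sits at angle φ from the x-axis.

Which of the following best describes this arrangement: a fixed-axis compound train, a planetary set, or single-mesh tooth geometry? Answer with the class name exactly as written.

class = single-mesh tooth geometry [base-circle involute, m = 4.874, 70T]
classification: single-mesh tooth geometry

single-mesh tooth geometry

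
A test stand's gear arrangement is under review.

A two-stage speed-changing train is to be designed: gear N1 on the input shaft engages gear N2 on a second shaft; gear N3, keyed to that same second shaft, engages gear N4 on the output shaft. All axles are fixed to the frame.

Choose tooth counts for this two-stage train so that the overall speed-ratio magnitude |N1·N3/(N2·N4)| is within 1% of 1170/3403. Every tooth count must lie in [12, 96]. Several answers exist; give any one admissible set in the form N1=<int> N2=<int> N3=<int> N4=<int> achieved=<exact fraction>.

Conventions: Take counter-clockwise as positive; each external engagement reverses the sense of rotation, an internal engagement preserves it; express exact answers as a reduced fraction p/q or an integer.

N1=13 N2=41 N3=90 N4=83 achieved=1170/3403

design class (target 1170/3403): fixed-axis compound train
target = 1170/3403 in lowest terms: an exact hit needs N1·N3 = k·1170 and N2·N4 = k·3403 for one integer k, every count in [12, 96]; additionally prefer no 1:1 stage (N1 ≠ N2, N3 ≠ N4)
k = 1: N1·N3 = 1170 = 13·90, N2·N4 = 3403 = 41·83
achieved = 13·90/(41·83) = 1170/3403; |achieved − target| = 0 ≤ 117/34030 ✓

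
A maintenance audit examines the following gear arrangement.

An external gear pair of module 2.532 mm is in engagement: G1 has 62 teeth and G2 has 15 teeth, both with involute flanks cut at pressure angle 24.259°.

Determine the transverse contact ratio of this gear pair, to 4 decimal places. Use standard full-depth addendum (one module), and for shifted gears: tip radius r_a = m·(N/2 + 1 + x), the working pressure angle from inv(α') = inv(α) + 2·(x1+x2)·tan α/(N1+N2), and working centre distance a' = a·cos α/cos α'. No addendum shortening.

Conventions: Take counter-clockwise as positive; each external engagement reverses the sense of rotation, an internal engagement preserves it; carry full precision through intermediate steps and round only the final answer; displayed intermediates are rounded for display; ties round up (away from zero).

class = single-mesh tooth geometry [involute pair 62T × 15T, m = 2.532]
base radii: r_b1 = 71.560961, r_b2 = 17.313136
tip radii: r_a1 = 81.024000, r_a2 = 21.522000
no profile shift: α' = α, a' = a
action lengths: √(r_a1²−r_b1²) = 37.998913, √(r_a2²−r_b2²) = 12.784827
base pitch p_b = π·m·cos α = 7.252109
CR = (37.998913 + 12.784827 − 97.482000·sin 24.25900°)/7.252109 = 1.479857
contact ratio ≈ 1.4799

1.4799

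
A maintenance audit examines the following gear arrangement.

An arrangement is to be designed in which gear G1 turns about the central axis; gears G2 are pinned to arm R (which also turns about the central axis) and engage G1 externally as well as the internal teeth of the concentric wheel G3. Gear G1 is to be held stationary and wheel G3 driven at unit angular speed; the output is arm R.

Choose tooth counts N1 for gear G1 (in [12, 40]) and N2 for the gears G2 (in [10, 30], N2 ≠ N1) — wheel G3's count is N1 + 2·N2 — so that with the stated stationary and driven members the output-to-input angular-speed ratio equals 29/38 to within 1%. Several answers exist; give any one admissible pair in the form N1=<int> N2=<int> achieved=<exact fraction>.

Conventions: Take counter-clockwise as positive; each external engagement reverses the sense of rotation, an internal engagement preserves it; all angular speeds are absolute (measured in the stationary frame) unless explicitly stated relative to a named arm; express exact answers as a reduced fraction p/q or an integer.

class = planetary set [ratio 29/38 wanted; Willis about the carrier]
Willis with ω_sun = 0: ω_arm/ω_ring = N3/(N1+N3); set equal to 29/38  ⇒  N3/N1 = (29/38)/(1 − 29/38) = 29/9
N3 = N1 + 2·N2  ⇒  N2/N1 = (N3/N1 − 1)/2 = (29/9 − 1)/2 = 10/9
smallest multiple with N1 ≥ 12 and N2 ≥ 10: k = 2  ⇒  N1 = 2·9 = 18, N2 = 2·10 = 20 (N1 ≤ 40, N2 ≤ 30, N2 ≠ N1 ✓), N3 = 18 + 2·20 = 58
check: N3/(N1+N3) with N1 = 18, N3 = 58 gives 29/38; |achieved − target| = 0 ≤ 29/3800 ✓

N1=18 N2=20 achieved=29/38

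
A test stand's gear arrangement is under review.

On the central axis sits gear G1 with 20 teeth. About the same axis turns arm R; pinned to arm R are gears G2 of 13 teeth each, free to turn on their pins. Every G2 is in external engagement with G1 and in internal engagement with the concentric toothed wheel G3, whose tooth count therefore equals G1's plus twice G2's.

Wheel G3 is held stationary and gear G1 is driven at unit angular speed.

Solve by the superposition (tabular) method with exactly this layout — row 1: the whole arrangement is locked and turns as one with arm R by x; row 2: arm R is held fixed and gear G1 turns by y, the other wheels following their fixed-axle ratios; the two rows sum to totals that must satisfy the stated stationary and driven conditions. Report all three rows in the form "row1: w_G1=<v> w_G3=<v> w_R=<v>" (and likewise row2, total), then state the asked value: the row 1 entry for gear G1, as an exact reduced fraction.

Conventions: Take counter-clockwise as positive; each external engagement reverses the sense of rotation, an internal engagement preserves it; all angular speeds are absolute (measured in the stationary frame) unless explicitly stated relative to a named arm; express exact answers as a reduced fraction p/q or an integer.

planetary set (20T centre, 13T on arm, 46T internal) — Willis relation
row 1: whole set turns with the arm by x
row 2 — arm fixed, fixed-axis ratios: sun y, ring −(20/46)·y, arm 0
boundary: total ω_ring = x − (20/46)·y = 0 and total ω_sun = x + y = 1  ⇒  y = 23/33, x = 10/33
row 2 ring = −(20/46)·23/33 = -10/33
totals (row 1 + row 2): sun 10/33 + 23/33 = 1, ring 10/33 + (-10/33) = 0, arm 10/33 + 0 = 10/33
asked cell (row1, sun) = 10/33

row1: w_G1=10/33 w_G3=10/33 w_R=10/33
row2: w_G1=23/33 w_G3=-10/33 w_R=0
total: w_G1=1 w_G3=0 w_R=10/33
asked value: 10/33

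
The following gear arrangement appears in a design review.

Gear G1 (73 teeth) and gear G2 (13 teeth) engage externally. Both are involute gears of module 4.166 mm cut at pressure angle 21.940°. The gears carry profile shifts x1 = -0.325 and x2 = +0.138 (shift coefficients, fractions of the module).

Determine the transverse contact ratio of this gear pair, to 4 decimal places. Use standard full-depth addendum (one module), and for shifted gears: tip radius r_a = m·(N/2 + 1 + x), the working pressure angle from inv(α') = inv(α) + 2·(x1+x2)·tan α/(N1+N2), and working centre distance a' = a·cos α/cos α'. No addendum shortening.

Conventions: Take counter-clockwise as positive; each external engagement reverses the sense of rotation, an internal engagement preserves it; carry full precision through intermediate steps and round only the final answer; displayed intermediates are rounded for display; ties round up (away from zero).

1.5409

recognized (one external pair, fixed centres): single-mesh tooth geometry, m = 4.166, N1 = 73, N2 = 13
base radii: r_b1 = 141.046223, r_b2 = 25.117821
tip radii: r_a1 = 154.871050, r_a2 = 31.819908
inv(α') = inv(21.940°) + 2·(-0.325+0.138)·tan α/(73+13) = 0.01813161  ⇒  α' = 21.30114°
a' = a·cos α / cos α' = 179.1380·cos 21.940°/cos 21.30114° = 178.348076
action lengths: √(r_a1²−r_b1²) = 63.960965, √(r_a2²−r_b2²) = 19.534627
base pitch p_b = π·m·cos α = 12.139994
CR = (63.960965 + 19.534627 − 178.348076·sin 21.30114°)/12.139994 = 1.540949
contact ratio ≈ 1.5409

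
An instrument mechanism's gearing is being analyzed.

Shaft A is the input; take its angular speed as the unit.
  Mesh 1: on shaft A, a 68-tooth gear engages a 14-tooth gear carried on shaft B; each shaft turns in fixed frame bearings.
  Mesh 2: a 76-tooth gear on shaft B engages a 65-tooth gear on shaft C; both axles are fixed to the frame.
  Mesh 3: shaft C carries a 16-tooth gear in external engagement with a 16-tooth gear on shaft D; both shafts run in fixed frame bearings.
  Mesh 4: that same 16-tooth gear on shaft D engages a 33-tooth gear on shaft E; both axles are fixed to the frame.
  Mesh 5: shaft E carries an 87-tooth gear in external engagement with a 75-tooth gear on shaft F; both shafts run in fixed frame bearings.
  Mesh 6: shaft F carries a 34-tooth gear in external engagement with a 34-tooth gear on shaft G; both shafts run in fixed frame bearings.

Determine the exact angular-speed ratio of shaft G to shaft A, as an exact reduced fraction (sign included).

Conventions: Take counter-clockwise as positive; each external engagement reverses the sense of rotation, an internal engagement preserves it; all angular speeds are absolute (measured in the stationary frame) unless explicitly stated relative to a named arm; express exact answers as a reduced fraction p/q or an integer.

1198976/375375

class = fixed-axis compound train [6 meshes; 6 ratios multiply, 6 sense flips]
mesh 1 [68T→14T]: running ratio 34/7, sense −
mesh 2 [76T→65T]: running ratio 2584/455, sense +
mesh 3 [16T→16T]: running ratio 2584/455, sense −
mesh 4 [16T→33T]: running ratio 41344/15015, sense +
mesh 5 [87T→75T]: running ratio 1198976/375375, sense −
mesh 6 [34T→34T]: running ratio 1198976/375375, sense +
ω_out/ω_in = 1198976/375375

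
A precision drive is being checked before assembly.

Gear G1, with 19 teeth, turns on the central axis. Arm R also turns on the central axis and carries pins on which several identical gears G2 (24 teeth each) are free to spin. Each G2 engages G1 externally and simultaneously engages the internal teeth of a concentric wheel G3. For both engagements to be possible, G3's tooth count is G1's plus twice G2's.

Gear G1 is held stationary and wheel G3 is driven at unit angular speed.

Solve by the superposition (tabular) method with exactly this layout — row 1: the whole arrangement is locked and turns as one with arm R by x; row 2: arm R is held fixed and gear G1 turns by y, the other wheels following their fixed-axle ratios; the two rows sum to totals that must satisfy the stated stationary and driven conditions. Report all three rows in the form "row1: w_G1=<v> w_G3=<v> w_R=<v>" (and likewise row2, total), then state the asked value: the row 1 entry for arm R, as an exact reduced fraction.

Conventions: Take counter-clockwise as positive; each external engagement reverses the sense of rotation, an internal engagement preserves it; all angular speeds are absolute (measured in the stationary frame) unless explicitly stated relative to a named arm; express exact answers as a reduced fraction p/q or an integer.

class = planetary set [G3 = 19+2·24 = 67; Willis about the carrier]
superposition row 1 [locked train]: every member turns x
superposition row 2 [arm held]: sun y, ring −(19/67)·y, arm 0
boundary: total ω_sun = x + y = 0 and total ω_ring = x − (19/67)·y = 1  ⇒  y = -67/86, x = 67/86
row 2 ring = −(19/67)·(-67/86) = 19/86
totals (row 1 + row 2): sun 67/86 + (-67/86) = 0, ring 67/86 + 19/86 = 1, arm 67/86 + 0 = 67/86
asked cell (row1, arm) = 67/86

row1: w_G1=67/86 w_G3=67/86 w_R=67/86
row2: w_G1=-67/86 w_G3=19/86 w_R=0
total: w_G1=0 w_G3=1 w_R=67/86
asked value: 67/86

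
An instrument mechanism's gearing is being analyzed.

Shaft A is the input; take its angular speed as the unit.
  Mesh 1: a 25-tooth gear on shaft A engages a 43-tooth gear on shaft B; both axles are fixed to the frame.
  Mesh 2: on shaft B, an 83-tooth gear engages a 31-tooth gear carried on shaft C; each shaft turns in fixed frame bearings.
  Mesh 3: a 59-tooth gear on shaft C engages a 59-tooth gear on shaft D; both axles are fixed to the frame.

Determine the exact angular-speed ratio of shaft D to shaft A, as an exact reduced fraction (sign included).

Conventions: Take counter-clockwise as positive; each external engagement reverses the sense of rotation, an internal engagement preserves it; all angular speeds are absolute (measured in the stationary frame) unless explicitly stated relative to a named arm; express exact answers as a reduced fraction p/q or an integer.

-2075/1333

class = fixed-axis compound train [3 meshes; 3 ratios multiply, 3 sense flips]
mesh 1 [25T→43T]: running ratio 25/43, sense −
mesh 2 [83T→31T]: running ratio 2075/1333, sense +
mesh 3 [59T→59T]: running ratio 2075/1333, sense −
ω_out/ω_in = -2075/1333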